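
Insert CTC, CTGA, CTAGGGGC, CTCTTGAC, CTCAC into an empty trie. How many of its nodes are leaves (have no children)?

A leaf is a node with no children — equivalently, the end of a word that is not a proper prefix of any other stored word.
Those words: "CTAGGGGC", "CTCAC", "CTCTTGAC", "CTGA"
Leaf count: 4

4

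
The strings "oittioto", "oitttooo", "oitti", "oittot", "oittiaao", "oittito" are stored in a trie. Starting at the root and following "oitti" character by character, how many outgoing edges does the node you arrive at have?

The children of the "oitti" node are the distinct next characters among strings starting with "oitti".
Distinct next characters after "oitti": a, o, t.
That node has 3 child edges.

3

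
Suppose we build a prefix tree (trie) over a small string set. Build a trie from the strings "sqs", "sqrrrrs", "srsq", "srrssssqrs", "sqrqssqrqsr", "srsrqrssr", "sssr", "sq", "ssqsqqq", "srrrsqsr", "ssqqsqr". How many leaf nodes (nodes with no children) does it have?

10

Leaves are exactly the stored words that no other stored word extends.
Those words: "sqrqssqrqsr", "sqrrrrs", "sqs", "srrrsqsr", "srrssssqrs", "srsq", "srsrqrssr", "ssqqsqr", "ssqsqqq", "sssr"
Leaf count: 10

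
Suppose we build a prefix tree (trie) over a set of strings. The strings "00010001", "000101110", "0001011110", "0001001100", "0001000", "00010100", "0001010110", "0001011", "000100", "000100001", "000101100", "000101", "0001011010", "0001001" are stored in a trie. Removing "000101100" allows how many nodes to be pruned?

Walk "000101100" from the leaf back toward the root, removing each node that no remaining word uses.
The suffix "0" (1 node) is used only by "000101100"; the node for "00010110" still has the child "1", so pruning stops there.
Nodes removed: 1

1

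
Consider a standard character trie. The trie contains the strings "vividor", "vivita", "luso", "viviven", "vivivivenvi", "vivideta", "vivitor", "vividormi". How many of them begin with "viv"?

7

Walk to "viv"; the words in its subtree are exactly those with that prefix.
Words under "viv": vivideta, vividor, vividormi, vivita, vivitor, viviven, vivivivenvi
Count: 7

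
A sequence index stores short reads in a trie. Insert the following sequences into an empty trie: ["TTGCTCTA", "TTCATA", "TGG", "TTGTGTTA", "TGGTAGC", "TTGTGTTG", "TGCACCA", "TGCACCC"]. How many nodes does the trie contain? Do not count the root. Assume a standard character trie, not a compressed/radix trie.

30

Count nodes per top-level branch (shared prefixes stored once):
  'T'-branch (TGCACCA, TGCACCC, TGG, TGGTAGC, TTCATA, TTGCTCTA, TTGTGTTA, TTGTGTTG): 30 nodes
Sum: 30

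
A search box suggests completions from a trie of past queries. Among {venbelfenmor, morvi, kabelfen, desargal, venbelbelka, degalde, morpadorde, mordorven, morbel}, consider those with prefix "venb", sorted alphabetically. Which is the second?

Words with prefix "venb", in lexicographic order: "venbelbelka", "venbelfenmor"
The 2nd is venbelfenmor.

venbelfenmor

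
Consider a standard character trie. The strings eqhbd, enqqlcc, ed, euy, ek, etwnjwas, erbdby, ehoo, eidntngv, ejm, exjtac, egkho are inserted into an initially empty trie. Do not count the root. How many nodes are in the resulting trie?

48

For each word, the new-node count is its length minus the longest prefix already in the trie:
  "eqhbd" → 5 new (e, q, h, b, d)
  "enqqlcc" → prefix "e" already present; 6 new (n, q, q, l, c, c)
  "ed" → prefix "e" already present; 1 new (d)
  "euy" → prefix "e" already present; 2 new (u, y)
  "ek" → prefix "e" already present; 1 new (k)
  "etwnjwas" → prefix "e" already present; 7 new (t, w, n, j, w, a, s)
  "erbdby" → prefix "e" already present; 5 new (r, b, d, b, y)
  "ehoo" → prefix "e" already present; 3 new (h, o, o)
  "eidntngv" → prefix "e" already present; 7 new (i, d, n, t, n, g, v)
  "ejm" → prefix "e" already present; 2 new (j, m)
  "exjtac" → prefix "e" already present; 5 new (x, j, t, a, c)
  "egkho" → prefix "e" already present; 4 new (g, k, h, o)
Total nodes = 5 + 6 + 1 + 2 + 1 + 7 + 5 + 3 + 7 + 2 + 5 + 4 = 48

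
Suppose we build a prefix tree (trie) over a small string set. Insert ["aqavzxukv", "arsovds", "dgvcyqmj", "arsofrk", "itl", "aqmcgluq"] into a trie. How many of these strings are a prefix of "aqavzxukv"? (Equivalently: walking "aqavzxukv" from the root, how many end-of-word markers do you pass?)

1

Walk "aqavzxukv" from the root; an end-of-word marker is hit whenever a stored word is a prefix of "aqavzxukv".
Prefixes of the query that are stored words: "aqavzxukv"
Count: 1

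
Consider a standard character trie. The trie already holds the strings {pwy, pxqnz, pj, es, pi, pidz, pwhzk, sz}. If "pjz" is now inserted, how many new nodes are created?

1

Walking "pjz" from the root, the first 2 characters ("pj") follow existing edges; "z" is the first miss.
New nodes needed: |"pjz"| − 2 = 3 − 2 = 1.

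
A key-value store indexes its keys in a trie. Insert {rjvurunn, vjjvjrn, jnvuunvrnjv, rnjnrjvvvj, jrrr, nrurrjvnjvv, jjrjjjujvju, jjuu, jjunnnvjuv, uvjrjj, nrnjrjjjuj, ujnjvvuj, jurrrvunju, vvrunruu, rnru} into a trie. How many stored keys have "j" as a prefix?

6

Walk to "j"; the words in its subtree are exactly those with that prefix.
Matches: "jjrjjjujvju", "jjunnnvjuv", "jjuu", "jnvuunvrnjv", "jrrr", "jurrrvunju"
Count: 6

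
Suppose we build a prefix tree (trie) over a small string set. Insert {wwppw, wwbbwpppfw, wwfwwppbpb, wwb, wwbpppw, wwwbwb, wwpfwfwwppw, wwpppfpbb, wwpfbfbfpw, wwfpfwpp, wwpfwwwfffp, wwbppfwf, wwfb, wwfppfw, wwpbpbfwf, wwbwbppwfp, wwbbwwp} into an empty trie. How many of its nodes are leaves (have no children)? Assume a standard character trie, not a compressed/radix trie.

16

A leaf is a node with no children — equivalently, the end of a word that is not a proper prefix of any other stored word.
Those words: "wwbbwpppfw", "wwbbwwp", "wwbppfwf", "wwbpppw", "wwbwbppwfp", "wwfb", "wwfpfwpp", "wwfppfw", "wwfwwppbpb", "wwpbpbfwf", "wwpfbfbfpw", "wwpfwfwwppw", "wwpfwwwfffp", "wwpppfpbb", "wwppw", "wwwbwb"
Leaf count: 16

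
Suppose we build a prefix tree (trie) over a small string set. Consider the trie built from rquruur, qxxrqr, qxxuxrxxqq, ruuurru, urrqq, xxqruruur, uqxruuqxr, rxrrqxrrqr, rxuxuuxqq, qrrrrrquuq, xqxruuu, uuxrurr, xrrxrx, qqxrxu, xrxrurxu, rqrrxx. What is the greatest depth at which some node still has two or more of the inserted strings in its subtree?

3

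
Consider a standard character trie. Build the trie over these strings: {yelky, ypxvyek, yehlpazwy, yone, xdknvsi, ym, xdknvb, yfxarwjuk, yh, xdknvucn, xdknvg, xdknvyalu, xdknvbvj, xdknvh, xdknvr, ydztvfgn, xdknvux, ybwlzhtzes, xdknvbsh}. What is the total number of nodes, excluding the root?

For each word, the new-node count is its length minus the longest prefix already in the trie:
  "yelky" → 5 new (y, e, l, k, y)
  "ypxvyek" → prefix "y" already present; 6 new (p, x, v, y, e, k)
  "yehlpazwy" → prefix "ye" already present; 7 new (h, l, p, a, z, w, y)
  "yone" → prefix "y" already present; 3 new (o, n, e)
  "xdknvsi" → 7 new (x, d, k, n, v, s, i)
  "ym" → prefix "y" already present; 1 new (m)
  "xdknvb" → prefix "xdknv" already present; 1 new (b)
  "yfxarwjuk" → prefix "y" already present; 8 new (f, x, a, r, w, j, u, k)
  "yh" → prefix "y" already present; 1 new (h)
  "xdknvucn" → prefix "xdknv" already present; 3 new (u, c, n)
  "xdknvg" → prefix "xdknv" already present; 1 new (g)
  "xdknvyalu" → prefix "xdknv" already present; 4 new (y, a, l, u)
  "xdknvbvj" → prefix "xdknvb" already present; 2 new (v, j)
  "xdknvh" → prefix "xdknv" already present; 1 new (h)
  "xdknvr" → prefix "xdknv" already present; 1 new (r)
  "ydztvfgn" → prefix "y" already present; 7 new (d, z, t, v, f, g, n)
  "xdknvux" → prefix "xdknvu" already present; 1 new (x)
  "ybwlzhtzes" → prefix "y" already present; 9 new (b, w, l, z, h, t, z, e, s)
  "xdknvbsh" → prefix "xdknvb" already present; 2 new (s, h)
Total nodes = 5 + 6 + 7 + 3 + 7 + 1 + 1 + 8 + 1 + 3 + 1 + 4 + 2 + 1 + 1 + 7 + 1 + 9 + 2 = 70

70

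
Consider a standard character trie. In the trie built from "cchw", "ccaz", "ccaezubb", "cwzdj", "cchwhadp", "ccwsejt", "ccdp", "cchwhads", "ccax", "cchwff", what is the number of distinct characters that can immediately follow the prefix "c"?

2

Walk "c" from the root, arriving at one node.
Characters that immediately follow "c" among the stored strings: {c, w}.
That node has 2 child edges.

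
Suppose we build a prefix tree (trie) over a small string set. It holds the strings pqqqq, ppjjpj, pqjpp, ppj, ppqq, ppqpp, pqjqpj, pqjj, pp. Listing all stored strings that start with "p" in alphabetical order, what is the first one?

pp

Filter for "p…" and sort: "pp", "ppj", "ppjjpj", "ppqpp", "ppqq", "pqjj", "pqjpp", "pqjqpj", "pqqqq"
Position 1: pp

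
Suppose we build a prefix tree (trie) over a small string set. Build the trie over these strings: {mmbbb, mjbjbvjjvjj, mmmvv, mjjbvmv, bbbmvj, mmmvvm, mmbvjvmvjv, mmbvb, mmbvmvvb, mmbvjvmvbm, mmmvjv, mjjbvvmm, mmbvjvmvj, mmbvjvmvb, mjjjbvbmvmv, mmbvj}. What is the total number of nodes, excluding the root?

57

Insert word by word; a character creates a node only if that edge doesn't already exist:
  "mmbbb" → 5 new (m, m, b, b, b)
  "mjbjbvjjvjj" → prefix "m" already present; 10 new (j, b, j, b, v, j, j, v, j, j)
  "mmmvv" → prefix "mm" already present; 3 new (m, v, v)
  "mjjbvmv" → prefix "mj" already present; 5 new (j, b, v, m, v)
  "bbbmvj" → 6 new (b, b, b, m, v, j)
  "mmmvvm" → prefix "mmmvv" already present; 1 new (m)
  "mmbvjvmvjv" → prefix "mmb" already present; 7 new (v, j, v, m, v, j, v)
  "mmbvb" → prefix "mmbv" already present; 1 new (b)
  "mmbvmvvb" → prefix "mmbv" already present; 4 new (m, v, v, b)
  "mmbvjvmvbm" → prefix "mmbvjvmv" already present; 2 new (b, m)
  "mmmvjv" → prefix "mmmv" already present; 2 new (j, v)
  "mjjbvvmm" → prefix "mjjbv" already present; 3 new (v, m, m)
  "mmbvjvmvj" → prefix "mmbvjvmvj" already present; 0 new (none)
  "mmbvjvmvb" → prefix "mmbvjvmvb" already present; 0 new (none)
  "mjjjbvbmvmv" → prefix "mjj" already present; 8 new (j, b, v, b, m, v, m, v)
  "mmbvj" → prefix "mmbvj" already present; 0 new (none)
Total nodes = 5 + 10 + 3 + 5 + 6 + 1 + 7 + 1 + 4 + 2 + 2 + 3 + 0 + 0 + 8 + 0 = 57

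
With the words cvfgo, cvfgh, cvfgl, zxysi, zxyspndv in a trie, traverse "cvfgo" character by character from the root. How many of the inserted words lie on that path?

Walk "cvfgo" from the root; an end-of-word marker is hit whenever a stored word is a prefix of "cvfgo".
Prefixes of the query that are stored words: "cvfgo"
Count: 1

1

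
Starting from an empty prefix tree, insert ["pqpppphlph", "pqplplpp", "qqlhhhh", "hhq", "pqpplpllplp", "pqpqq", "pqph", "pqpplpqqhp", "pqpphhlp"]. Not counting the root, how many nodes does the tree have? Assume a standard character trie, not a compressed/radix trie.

For each word, the new-node count is its length minus the longest prefix already in the trie:
  "pqpppphlph" → 10 new (p, q, p, p, p, p, h, l, p, h)
  "pqplplpp" → prefix "pqp" already present; 5 new (l, p, l, p, p)
  "qqlhhhh" → 7 new (q, q, l, h, h, h, h)
  "hhq" → 3 new (h, h, q)
  "pqpplpllplp" → prefix "pqpp" already present; 7 new (l, p, l, l, p, l, p)
  "pqpqq" → prefix "pqp" already present; 2 new (q, q)
  "pqph" → prefix "pqp" already present; 1 new (h)
  "pqpplpqqhp" → prefix "pqpplp" already present; 4 new (q, q, h, p)
  "pqpphhlp" → prefix "pqpp" already present; 4 new (h, h, l, p)
Total nodes = 10 + 5 + 7 + 3 + 7 + 2 + 1 + 4 + 4 = 43

43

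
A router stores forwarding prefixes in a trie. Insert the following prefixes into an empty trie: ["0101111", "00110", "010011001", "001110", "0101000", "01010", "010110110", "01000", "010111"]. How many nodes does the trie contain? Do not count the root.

Trie structure (* marks end of a word):
(root)
└─ 0
   ├─ 0
   │  └─ 1
   │     └─ 1
   │        ├─ 0 *
   │        └─ 1
   │           └─ 0 *
   └─ 1
      └─ 0
         ├─ 0
         │  ├─ 0 *
         │  └─ 1
         │     └─ 1
         │        └─ 0
         │           └─ 0
         │              └─ 1 *
         └─ 1
            ├─ 0 *
            │  └─ 0
            │     └─ 0 *
            └─ 1
               ├─ 0
               │  └─ 1
               │     └─ 1
               │        └─ 0 *
               └─ 1 *
                  └─ 1 *
Counting every labelled node above: 27.

27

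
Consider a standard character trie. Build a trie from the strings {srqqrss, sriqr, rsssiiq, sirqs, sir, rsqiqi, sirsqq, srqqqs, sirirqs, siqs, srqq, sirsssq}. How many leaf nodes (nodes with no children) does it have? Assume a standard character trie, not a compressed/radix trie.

A leaf is a node with no children — equivalently, the end of a word that is not a proper prefix of any other stored word.
Those words: "rsqiqi", "rsssiiq", "siqs", "sirirqs", "sirqs", "sirsqq", "sirsssq", "sriqr", "srqqqs", "srqqrss"
Leaf count: 10

10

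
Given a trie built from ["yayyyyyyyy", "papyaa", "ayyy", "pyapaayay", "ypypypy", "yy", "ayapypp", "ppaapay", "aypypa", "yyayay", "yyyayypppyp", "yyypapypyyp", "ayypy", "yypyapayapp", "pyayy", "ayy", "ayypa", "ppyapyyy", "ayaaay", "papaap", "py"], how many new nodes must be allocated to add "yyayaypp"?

"yyayay" is already a path in the trie; the remaining "pp" must be added.
Each of the 2 remaining characters creates one node.

2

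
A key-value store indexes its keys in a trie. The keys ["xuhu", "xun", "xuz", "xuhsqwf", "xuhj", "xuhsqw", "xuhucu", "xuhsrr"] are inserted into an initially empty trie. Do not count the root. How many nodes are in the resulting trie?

15

Count nodes per top-level branch (shared prefixes stored once):
  'x'-branch (xuhj, xuhsqw, xuhsqwf, xuhsrr, xuhu, xuhucu, xun, xuz): 15 nodes
Sum: 15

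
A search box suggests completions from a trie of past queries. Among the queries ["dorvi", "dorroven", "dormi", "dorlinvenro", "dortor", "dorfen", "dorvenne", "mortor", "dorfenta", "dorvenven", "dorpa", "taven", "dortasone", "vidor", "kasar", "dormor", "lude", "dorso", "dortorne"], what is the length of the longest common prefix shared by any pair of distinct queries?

Equivalently: take the maximum, over all pairs, of their longest common prefix length.
e.g. "dorfen" and "dorfenta" share the prefix "dorfen" of length 6; no pair shares a longer one.
Longest shared-prefix length: 6

6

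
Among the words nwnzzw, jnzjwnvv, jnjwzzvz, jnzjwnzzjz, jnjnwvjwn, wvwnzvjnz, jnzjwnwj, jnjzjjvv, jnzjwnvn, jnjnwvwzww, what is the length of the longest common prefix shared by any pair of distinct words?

7

Look for the deepest trie node that still has at least two words in its subtree.
e.g. "jnzjwnvn" and "jnzjwnvv" share the prefix "jnzjwnv" of length 7; no pair shares a longer one.
Longest shared-prefix length: 7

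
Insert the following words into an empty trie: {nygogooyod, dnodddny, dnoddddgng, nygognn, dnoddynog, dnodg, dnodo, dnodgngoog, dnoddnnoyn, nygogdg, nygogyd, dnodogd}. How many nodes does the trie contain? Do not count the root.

Trace insertions, counting only characters that open a new branch:
  "nygogooyod" → 10 new (n, y, g, o, g, o, o, y, o, d)
  "dnodddny" → 8 new (d, n, o, d, d, d, n, y)
  "dnoddddgng" → prefix "dnoddd" already present; 4 new (d, g, n, g)
  "nygognn" → prefix "nygog" already present; 2 new (n, n)
  "dnoddynog" → prefix "dnodd" already present; 4 new (y, n, o, g)
  "dnodg" → prefix "dnod" already present; 1 new (g)
  "dnodo" → prefix "dnod" already present; 1 new (o)
  "dnodgngoog" → prefix "dnodg" already present; 5 new (n, g, o, o, g)
  "dnoddnnoyn" → prefix "dnodd" already present; 5 new (n, n, o, y, n)
  "nygogdg" → prefix "nygog" already present; 2 new (d, g)
  "nygogyd" → prefix "nygog" already present; 2 new (y, d)
  "dnodogd" → prefix "dnodo" already present; 2 new (g, d)
Total nodes = 10 + 8 + 4 + 2 + 4 + 1 + 1 + 5 + 5 + 2 + 2 + 2 = 46

46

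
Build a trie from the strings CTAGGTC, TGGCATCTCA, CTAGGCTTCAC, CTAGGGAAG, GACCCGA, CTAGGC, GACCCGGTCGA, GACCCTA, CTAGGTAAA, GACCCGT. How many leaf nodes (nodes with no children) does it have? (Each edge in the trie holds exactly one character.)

9

A leaf is a node with no children — equivalently, the end of a word that is not a proper prefix of any other stored word.
Those words: "CTAGGCTTCAC", "CTAGGGAAG", "CTAGGTAAA", "CTAGGTC", "GACCCGA", "GACCCGGTCGA", "GACCCGT", "GACCCTA", "TGGCATCTCA"
Leaf count: 9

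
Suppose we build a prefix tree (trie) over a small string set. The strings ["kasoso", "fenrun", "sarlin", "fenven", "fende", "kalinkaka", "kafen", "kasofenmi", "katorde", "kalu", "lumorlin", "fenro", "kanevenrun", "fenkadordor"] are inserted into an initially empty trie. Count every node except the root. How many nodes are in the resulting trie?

69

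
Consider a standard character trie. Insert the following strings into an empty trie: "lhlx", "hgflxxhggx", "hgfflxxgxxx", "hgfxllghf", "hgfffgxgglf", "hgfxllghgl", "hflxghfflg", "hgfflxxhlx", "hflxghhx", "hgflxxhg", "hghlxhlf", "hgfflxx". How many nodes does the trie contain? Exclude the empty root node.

Trace insertions, counting only characters that open a new branch:
  "lhlx" → 4 new (l, h, l, x)
  "hgflxxhggx" → 10 new (h, g, f, l, x, x, h, g, g, x)
  "hgfflxxgxxx" → prefix "hgf" already present; 8 new (f, l, x, x, g, x, x, x)
  "hgfxllghf" → prefix "hgf" already present; 6 new (x, l, l, g, h, f)
  "hgfffgxgglf" → prefix "hgff" already present; 7 new (f, g, x, g, g, l, f)
  "hgfxllghgl" → prefix "hgfxllgh" already present; 2 new (g, l)
  "hflxghfflg" → prefix "h" already present; 9 new (f, l, x, g, h, f, f, l, g)
  "hgfflxxhlx" → prefix "hgfflxx" already present; 3 new (h, l, x)
  "hflxghhx" → prefix "hflxgh" already present; 2 new (h, x)
  "hgflxxhg" → prefix "hgflxxhg" already present; 0 new (none)
  "hghlxhlf" → prefix "hg" already present; 6 new (h, l, x, h, l, f)
  "hgfflxx" → prefix "hgfflxx" already present; 0 new (none)
Total nodes = 4 + 10 + 8 + 6 + 7 + 2 + 9 + 3 + 2 + 0 + 6 + 0 = 57

57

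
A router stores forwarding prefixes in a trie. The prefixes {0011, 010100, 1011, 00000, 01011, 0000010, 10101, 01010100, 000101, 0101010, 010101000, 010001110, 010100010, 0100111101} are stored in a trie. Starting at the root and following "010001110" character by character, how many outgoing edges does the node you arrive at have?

0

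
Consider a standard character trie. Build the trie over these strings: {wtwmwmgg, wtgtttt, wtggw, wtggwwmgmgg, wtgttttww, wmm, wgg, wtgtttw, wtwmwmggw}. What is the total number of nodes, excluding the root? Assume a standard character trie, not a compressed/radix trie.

29

Trace insertions, counting only characters that open a new branch:
  "wtwmwmgg" → 8 new (w, t, w, m, w, m, g, g)
  "wtgtttt" → prefix "wt" already present; 5 new (g, t, t, t, t)
  "wtggw" → prefix "wtg" already present; 2 new (g, w)
  "wtggwwmgmgg" → prefix "wtggw" already present; 6 new (w, m, g, m, g, g)
  "wtgttttww" → prefix "wtgtttt" already present; 2 new (w, w)
  "wmm" → prefix "w" already present; 2 new (m, m)
  "wgg" → prefix "w" already present; 2 new (g, g)
  "wtgtttw" → prefix "wtgttt" already present; 1 new (w)
  "wtwmwmggw" → prefix "wtwmwmgg" already present; 1 new (w)
Total nodes = 8 + 5 + 2 + 6 + 2 + 2 + 2 + 1 + 1 = 29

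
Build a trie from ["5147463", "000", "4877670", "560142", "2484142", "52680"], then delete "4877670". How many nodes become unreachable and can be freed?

Walk "4877670" from the leaf back toward the root, removing each node that no remaining word uses.
No other word shares any prefix with "4877670", so all 7 of its nodes go.
Nodes removed: 7

7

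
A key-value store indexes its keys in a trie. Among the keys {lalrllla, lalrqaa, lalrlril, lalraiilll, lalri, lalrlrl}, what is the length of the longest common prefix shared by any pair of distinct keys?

Look for the deepest trie node that still has at least two words in its subtree.
e.g. "lalrlril" and "lalrlrl" share the prefix "lalrlr" of length 6; no pair shares a longer one.
Longest shared-prefix length: 6

6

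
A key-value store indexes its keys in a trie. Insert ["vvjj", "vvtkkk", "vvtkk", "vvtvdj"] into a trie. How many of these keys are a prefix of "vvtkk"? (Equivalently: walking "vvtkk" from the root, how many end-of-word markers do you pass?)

Walk "vvtkk" from the root; an end-of-word marker is hit whenever a stored word is a prefix of "vvtkk".
Prefixes of the query that are stored words: "vvtkk"
Count: 1

1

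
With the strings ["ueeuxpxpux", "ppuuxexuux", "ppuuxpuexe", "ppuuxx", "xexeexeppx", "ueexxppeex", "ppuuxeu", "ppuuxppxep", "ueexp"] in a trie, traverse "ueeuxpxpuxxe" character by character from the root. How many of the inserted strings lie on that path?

1

Check each prefix of "ueeuxpxpuxxe" against the stored set — each match is an end-marker on the path.
Prefixes of the query that are stored words: "ueeuxpxpux"
Count: 1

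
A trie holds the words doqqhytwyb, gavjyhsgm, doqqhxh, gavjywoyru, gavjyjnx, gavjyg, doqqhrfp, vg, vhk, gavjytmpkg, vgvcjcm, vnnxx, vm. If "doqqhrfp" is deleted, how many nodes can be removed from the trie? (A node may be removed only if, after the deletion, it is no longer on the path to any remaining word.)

3

After clearing the end-marker at "doqqhrfp", prune upward until reaching a node still needed by another word.
The suffix "rfp" (3 nodes) is used only by "doqqhrfp"; the node for "doqqh" still has the child "y", so pruning stops there.
Nodes removed: 3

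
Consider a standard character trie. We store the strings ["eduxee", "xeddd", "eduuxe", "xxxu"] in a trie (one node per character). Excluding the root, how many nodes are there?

Trie structure (* marks end of a word):
(root)
├─ e
│  └─ d
│     └─ u
│        ├─ u
│        │  └─ x
│        │     └─ e *
│        └─ x
│           └─ e
│              └─ e *
└─ x
   ├─ e
   │  └─ d
   │     └─ d
   │        └─ d *
   └─ x
      └─ x
         └─ u *
Counting every labelled node above: 17.

17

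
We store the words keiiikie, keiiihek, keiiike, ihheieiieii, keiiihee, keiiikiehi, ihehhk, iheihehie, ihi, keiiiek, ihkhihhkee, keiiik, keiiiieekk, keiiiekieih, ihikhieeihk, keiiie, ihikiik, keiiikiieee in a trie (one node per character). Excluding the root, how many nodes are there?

71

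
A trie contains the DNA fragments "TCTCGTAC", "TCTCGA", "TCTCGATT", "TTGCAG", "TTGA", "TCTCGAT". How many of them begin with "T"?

Filter for entries beginning with "T":
Matches: "TCTCGA", "TCTCGAT", "TCTCGATT", "TCTCGTAC", "TTGA", "TTGCAG"
Count: 6

6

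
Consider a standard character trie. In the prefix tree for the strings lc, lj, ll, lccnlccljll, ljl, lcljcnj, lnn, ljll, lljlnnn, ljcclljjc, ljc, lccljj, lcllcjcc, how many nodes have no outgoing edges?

8

Leaves are exactly the stored words that no other stored word extends.
Those words: "lccljj", "lccnlccljll", "lcljcnj", "lcllcjcc", "ljcclljjc", "ljll", "lljlnnn", "lnn"
Leaf count: 8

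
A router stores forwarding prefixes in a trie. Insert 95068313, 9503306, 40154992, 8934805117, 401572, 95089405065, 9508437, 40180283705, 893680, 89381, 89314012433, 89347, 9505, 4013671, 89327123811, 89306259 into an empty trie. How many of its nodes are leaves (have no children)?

A leaf is a node with no children — equivalently, the end of a word that is not a proper prefix of any other stored word.
Those words: "4013671", "40154992", "401572", "40180283705", "89306259", "89314012433", "89327123811", "89347", "8934805117", "893680", "89381", "9503306", "9505", "95068313", "9508437", "95089405065"
Leaf count: 16

16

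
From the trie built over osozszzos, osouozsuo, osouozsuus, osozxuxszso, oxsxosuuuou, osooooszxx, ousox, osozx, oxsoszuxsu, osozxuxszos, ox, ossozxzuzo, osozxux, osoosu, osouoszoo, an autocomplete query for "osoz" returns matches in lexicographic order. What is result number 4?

Filter for "osoz…" and sort: "osozszzos", "osozx", "osozxux", "osozxuxszos", "osozxuxszso"
Position 4: osozxuxszos

osozxuxszos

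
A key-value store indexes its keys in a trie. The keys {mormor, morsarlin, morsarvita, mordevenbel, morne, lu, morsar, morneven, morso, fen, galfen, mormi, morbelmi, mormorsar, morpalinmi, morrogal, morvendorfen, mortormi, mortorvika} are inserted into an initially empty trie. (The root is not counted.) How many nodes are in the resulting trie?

For each word, the new-node count is its length minus the longest prefix already in the trie:
  "mormor" → 6 new (m, o, r, m, o, r)
  "morsarlin" → prefix "mor" already present; 6 new (s, a, r, l, i, n)
  "morsarvita" → prefix "morsar" already present; 4 new (v, i, t, a)
  "mordevenbel" → prefix "mor" already present; 8 new (d, e, v, e, n, b, e, l)
  "morne" → prefix "mor" already present; 2 new (n, e)
  "lu" → 2 new (l, u)
  "morsar" → prefix "morsar" already present; 0 new (none)
  "morneven" → prefix "morne" already present; 3 new (v, e, n)
  "morso" → prefix "mors" already present; 1 new (o)
  "fen" → 3 new (f, e, n)
  "galfen" → 6 new (g, a, l, f, e, n)
  "mormi" → prefix "morm" already present; 1 new (i)
  "morbelmi" → prefix "mor" already present; 5 new (b, e, l, m, i)
  "mormorsar" → prefix "mormor" already present; 3 new (s, a, r)
  "morpalinmi" → prefix "mor" already present; 7 new (p, a, l, i, n, m, i)
  "morrogal" → prefix "mor" already present; 5 new (r, o, g, a, l)
  "morvendorfen" → prefix "mor" already present; 9 new (v, e, n, d, o, r, f, e, n)
  "mortormi" → prefix "mor" already present; 5 new (t, o, r, m, i)
  "mortorvika" → prefix "mortor" already present; 4 new (v, i, k, a)
Total nodes = 6 + 6 + 4 + 8 + 2 + 2 + 0 + 3 + 1 + 3 + 6 + 1 + 5 + 3 + 7 + 5 + 9 + 5 + 4 = 80

80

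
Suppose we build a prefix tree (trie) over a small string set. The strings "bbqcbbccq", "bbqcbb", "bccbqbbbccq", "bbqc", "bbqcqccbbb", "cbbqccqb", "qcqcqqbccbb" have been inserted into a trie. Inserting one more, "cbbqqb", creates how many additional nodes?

2

"cbbq" is already a path in the trie; the remaining "qb" must be added.
New nodes needed: |"cbbqqb"| − 4 = 6 − 4 = 2.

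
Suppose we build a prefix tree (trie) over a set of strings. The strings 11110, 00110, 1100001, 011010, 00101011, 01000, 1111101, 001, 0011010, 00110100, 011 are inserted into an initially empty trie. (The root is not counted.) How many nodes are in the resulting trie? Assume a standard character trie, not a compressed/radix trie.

34

Count nodes per top-level branch (shared prefixes stored once):
  '0'-branch (001, 00101011, 00110, 0011010, 00110100, 01000, 011, 011010): 21 nodes
  '1'-branch (1100001, 11110, 1111101): 13 nodes
Sum: 34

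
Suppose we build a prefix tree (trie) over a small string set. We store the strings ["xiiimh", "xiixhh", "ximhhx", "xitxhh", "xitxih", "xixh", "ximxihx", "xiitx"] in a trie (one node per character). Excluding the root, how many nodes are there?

27

Count nodes per top-level branch (shared prefixes stored once):
  'x'-branch (xiiimh, xiitx, xiixhh, ximhhx, ximxihx, xitxhh, xitxih, xixh): 27 nodes
Sum: 27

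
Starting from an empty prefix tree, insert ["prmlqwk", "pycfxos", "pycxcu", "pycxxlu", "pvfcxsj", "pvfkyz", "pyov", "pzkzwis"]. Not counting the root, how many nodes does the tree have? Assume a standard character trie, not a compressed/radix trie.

36

Trace insertions, counting only characters that open a new branch:
  "prmlqwk" → 7 new (p, r, m, l, q, w, k)
  "pycfxos" → prefix "p" already present; 6 new (y, c, f, x, o, s)
  "pycxcu" → prefix "pyc" already present; 3 new (x, c, u)
  "pycxxlu" → prefix "pycx" already present; 3 new (x, l, u)
  "pvfcxsj" → prefix "p" already present; 6 new (v, f, c, x, s, j)
  "pvfkyz" → prefix "pvf" already present; 3 new (k, y, z)
  "pyov" → prefix "py" already present; 2 new (o, v)
  "pzkzwis" → prefix "p" already present; 6 new (z, k, z, w, i, s)
Total nodes = 7 + 6 + 3 + 3 + 6 + 3 + 2 + 6 = 36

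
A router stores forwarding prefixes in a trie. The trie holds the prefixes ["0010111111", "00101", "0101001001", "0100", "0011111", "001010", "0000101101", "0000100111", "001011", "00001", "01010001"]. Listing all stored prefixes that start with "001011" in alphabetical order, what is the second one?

0010111111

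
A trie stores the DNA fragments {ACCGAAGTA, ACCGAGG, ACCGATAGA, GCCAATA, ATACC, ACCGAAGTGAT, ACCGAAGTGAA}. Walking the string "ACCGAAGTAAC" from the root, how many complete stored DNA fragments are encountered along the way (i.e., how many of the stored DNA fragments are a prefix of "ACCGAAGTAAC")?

1

Walk "ACCGAAGTAAC" from the root; an end-of-word marker is hit whenever a stored word is a prefix of "ACCGAAGTAAC".
Prefixes of the query that are stored words: "ACCGAAGTA"
Count: 1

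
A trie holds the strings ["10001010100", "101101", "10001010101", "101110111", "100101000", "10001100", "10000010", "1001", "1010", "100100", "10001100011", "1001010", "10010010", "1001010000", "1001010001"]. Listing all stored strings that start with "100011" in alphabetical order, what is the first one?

10001100

Words with prefix "100011", in lexicographic order: "10001100", "10001100011"
Position 1: 10001100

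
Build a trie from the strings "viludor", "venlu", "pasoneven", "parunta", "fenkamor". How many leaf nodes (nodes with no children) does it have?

5

Leaves are exactly the stored words that no other stored word extends.
Those words: "fenkamor", "parunta", "pasoneven", "venlu", "viludor"
Leaf count: 5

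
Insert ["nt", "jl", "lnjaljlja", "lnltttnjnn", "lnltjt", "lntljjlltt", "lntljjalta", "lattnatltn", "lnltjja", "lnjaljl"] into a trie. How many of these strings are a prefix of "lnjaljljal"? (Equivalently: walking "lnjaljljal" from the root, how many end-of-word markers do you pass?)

2

Traverse "lnjaljljal" character by character; count nodes along the way that are marked as word ends.
Prefixes of the query that are stored words: "lnjaljl", "lnjaljlja"
Count: 2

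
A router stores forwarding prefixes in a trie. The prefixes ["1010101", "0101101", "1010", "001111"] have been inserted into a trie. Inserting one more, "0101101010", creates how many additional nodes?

3

"0101101" is already a path in the trie; the remaining "010" must be added.
New nodes needed: |"0101101010"| − 7 = 10 − 7 = 3.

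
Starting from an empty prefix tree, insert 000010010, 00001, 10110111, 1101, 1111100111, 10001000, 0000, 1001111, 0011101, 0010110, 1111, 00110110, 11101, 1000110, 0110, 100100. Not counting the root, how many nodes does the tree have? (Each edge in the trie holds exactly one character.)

Insert word by word; a character creates a node only if that edge doesn't already exist:
  "000010010" → 9 new (0, 0, 0, 0, 1, 0, 0, 1, 0)
  "00001" → prefix "00001" already present; 0 new (none)
  "10110111" → 8 new (1, 0, 1, 1, 0, 1, 1, 1)
  "1101" → prefix "1" already present; 3 new (1, 0, 1)
  "1111100111" → prefix "11" already present; 8 new (1, 1, 1, 0, 0, 1, 1, 1)
  "10001000" → prefix "10" already present; 6 new (0, 0, 1, 0, 0, 0)
  "0000" → prefix "0000" already present; 0 new (none)
  "1001111" → prefix "100" already present; 4 new (1, 1, 1, 1)
  "0011101" → prefix "00" already present; 5 new (1, 1, 1, 0, 1)
  "0010110" → prefix "001" already present; 4 new (0, 1, 1, 0)
  "1111" → prefix "1111" already present; 0 new (none)
  "00110110" → prefix "0011" already present; 4 new (0, 1, 1, 0)
  "11101" → prefix "111" already present; 2 new (0, 1)
  "1000110" → prefix "10001" already present; 2 new (1, 0)
  "0110" → prefix "0" already present; 3 new (1, 1, 0)
  "100100" → prefix "1001" already present; 2 new (0, 0)
Total nodes = 9 + 0 + 8 + 3 + 8 + 6 + 0 + 4 + 5 + 4 + 0 + 4 + 2 + 2 + 3 + 2 = 60

60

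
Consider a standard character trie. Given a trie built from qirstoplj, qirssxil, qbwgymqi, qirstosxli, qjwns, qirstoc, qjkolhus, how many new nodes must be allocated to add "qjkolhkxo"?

Walking "qjkolhkxo" from the root, the first 6 characters ("qjkolh") follow existing edges; "k" is the first miss.
Each of the 3 remaining characters creates one node.

3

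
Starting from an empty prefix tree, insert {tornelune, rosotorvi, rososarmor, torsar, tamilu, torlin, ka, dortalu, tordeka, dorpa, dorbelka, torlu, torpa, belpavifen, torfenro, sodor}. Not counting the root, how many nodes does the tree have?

78

For each word, the new-node count is its length minus the longest prefix already in the trie:
  "tornelune" → 9 new (t, o, r, n, e, l, u, n, e)
  "rosotorvi" → 9 new (r, o, s, o, t, o, r, v, i)
  "rososarmor" → prefix "roso" already present; 6 new (s, a, r, m, o, r)
  "torsar" → prefix "tor" already present; 3 new (s, a, r)
  "tamilu" → prefix "t" already present; 5 new (a, m, i, l, u)
  "torlin" → prefix "tor" already present; 3 new (l, i, n)
  "ka" → 2 new (k, a)
  "dortalu" → 7 new (d, o, r, t, a, l, u)
  "tordeka" → prefix "tor" already present; 4 new (d, e, k, a)
  "dorpa" → prefix "dor" already present; 2 new (p, a)
  "dorbelka" → prefix "dor" already present; 5 new (b, e, l, k, a)
  "torlu" → prefix "torl" already present; 1 new (u)
  "torpa" → prefix "tor" already present; 2 new (p, a)
  "belpavifen" → 10 new (b, e, l, p, a, v, i, f, e, n)
  "torfenro" → prefix "tor" already present; 5 new (f, e, n, r, o)
  "sodor" → 5 new (s, o, d, o, r)
Total nodes = 9 + 9 + 6 + 3 + 5 + 3 + 2 + 7 + 4 + 2 + 5 + 1 + 2 + 10 + 5 + 5 = 78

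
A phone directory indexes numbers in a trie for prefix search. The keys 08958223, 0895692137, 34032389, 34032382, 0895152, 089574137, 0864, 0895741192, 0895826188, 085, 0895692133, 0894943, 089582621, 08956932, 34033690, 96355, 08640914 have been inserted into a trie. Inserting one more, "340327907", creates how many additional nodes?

4

The longest prefix of "340327907" already in the trie is "34032" (length 5).
Each of the 4 remaining characters creates one node.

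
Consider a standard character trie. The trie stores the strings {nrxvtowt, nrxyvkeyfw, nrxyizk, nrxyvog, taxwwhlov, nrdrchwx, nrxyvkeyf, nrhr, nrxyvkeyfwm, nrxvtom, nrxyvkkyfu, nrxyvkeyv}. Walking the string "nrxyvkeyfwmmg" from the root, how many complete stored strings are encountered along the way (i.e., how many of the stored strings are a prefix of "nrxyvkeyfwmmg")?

3

Check each prefix of "nrxyvkeyfwmmg" against the stored set — each match is an end-marker on the path.
Prefixes of the query that are stored words: "nrxyvkeyf", "nrxyvkeyfw", "nrxyvkeyfwm"
Count: 3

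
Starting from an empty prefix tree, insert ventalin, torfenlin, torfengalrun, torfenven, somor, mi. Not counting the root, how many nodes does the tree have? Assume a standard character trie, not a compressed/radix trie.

33

Count nodes per top-level branch (shared prefixes stored once):
  'm'-branch (mi): 2 nodes
  's'-branch (somor): 5 nodes
  't'-branch (torfengalrun, torfenlin, torfenven): 18 nodes
  'v'-branch (ventalin): 8 nodes
Sum: 33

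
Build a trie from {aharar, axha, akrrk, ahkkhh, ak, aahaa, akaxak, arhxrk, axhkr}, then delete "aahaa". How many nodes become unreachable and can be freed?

4

Walk "aahaa" from the leaf back toward the root, removing each node that no remaining word uses.
The suffix "ahaa" (4 nodes) is used only by "aahaa"; the node for "a" still has the child "h", so pruning stops there.
Nodes removed: 4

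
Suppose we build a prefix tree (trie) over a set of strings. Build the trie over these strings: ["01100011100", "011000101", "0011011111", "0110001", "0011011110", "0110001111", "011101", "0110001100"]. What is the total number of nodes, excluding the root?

29

For each word, the new-node count is its length minus the longest prefix already in the trie:
  "01100011100" → 11 new (0, 1, 1, 0, 0, 0, 1, 1, 1, 0, 0)
  "011000101" → prefix "0110001" already present; 2 new (0, 1)
  "0011011111" → prefix "0" already present; 9 new (0, 1, 1, 0, 1, 1, 1, 1, 1)
  "0110001" → prefix "0110001" already present; 0 new (none)
  "0011011110" → prefix "001101111" already present; 1 new (0)
  "0110001111" → prefix "011000111" already present; 1 new (1)
  "011101" → prefix "011" already present; 3 new (1, 0, 1)
  "0110001100" → prefix "01100011" already present; 2 new (0, 0)
Total nodes = 11 + 2 + 9 + 0 + 1 + 1 + 3 + 2 = 29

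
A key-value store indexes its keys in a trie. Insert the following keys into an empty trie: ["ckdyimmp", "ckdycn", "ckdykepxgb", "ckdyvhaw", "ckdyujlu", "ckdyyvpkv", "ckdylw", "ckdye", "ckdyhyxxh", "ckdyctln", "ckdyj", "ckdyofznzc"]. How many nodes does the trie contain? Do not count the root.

47

Insert word by word; a character creates a node only if that edge doesn't already exist:
  "ckdyimmp" → 8 new (c, k, d, y, i, m, m, p)
  "ckdycn" → prefix "ckdy" already present; 2 new (c, n)
  "ckdykepxgb" → prefix "ckdy" already present; 6 new (k, e, p, x, g, b)
  "ckdyvhaw" → prefix "ckdy" already present; 4 new (v, h, a, w)
  "ckdyujlu" → prefix "ckdy" already present; 4 new (u, j, l, u)
  "ckdyyvpkv" → prefix "ckdy" already present; 5 new (y, v, p, k, v)
  "ckdylw" → prefix "ckdy" already present; 2 new (l, w)
  "ckdye" → prefix "ckdy" already present; 1 new (e)
  "ckdyhyxxh" → prefix "ckdy" already present; 5 new (h, y, x, x, h)
  "ckdyctln" → prefix "ckdyc" already present; 3 new (t, l, n)
  "ckdyj" → prefix "ckdy" already present; 1 new (j)
  "ckdyofznzc" → prefix "ckdy" already present; 6 new (o, f, z, n, z, c)
Total nodes = 8 + 2 + 6 + 4 + 4 + 5 + 2 + 1 + 5 + 3 + 1 + 6 = 47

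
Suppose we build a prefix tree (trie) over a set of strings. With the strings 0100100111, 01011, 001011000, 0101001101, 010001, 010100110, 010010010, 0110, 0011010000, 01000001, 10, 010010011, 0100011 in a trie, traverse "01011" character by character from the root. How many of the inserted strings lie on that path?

1

Traverse "01011" character by character; count nodes along the way that are marked as word ends.
Prefixes of the query that are stored words: "01011"
Count: 1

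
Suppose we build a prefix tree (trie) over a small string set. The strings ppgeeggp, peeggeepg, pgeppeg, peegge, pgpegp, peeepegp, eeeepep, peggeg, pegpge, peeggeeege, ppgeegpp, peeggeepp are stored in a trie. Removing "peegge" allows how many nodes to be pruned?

After clearing the end-marker at "peegge", prune upward until reaching a node still needed by another word.
Every node on "peegge" is still needed (e.g. by "peeggeepg"), so nothing is freed.
Nodes removed: 0

0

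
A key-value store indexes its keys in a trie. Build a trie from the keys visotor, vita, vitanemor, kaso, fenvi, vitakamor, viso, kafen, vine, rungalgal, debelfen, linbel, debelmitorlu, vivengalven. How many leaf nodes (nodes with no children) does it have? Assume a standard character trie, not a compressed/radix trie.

12

Leaves are exactly the stored words that no other stored word extends.
Those words: "debelfen", "debelmitorlu", "fenvi", "kafen", "kaso", "linbel", "rungalgal", "vine", "visotor", "vitakamor", "vitanemor", "vivengalven"
Leaf count: 12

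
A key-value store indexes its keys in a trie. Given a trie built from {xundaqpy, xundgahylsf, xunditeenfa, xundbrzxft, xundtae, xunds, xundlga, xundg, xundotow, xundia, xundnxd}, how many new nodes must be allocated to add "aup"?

Nothing in the trie begins with "a"; the whole of "aup" is new.
3 − 0 = 3 new nodes.

3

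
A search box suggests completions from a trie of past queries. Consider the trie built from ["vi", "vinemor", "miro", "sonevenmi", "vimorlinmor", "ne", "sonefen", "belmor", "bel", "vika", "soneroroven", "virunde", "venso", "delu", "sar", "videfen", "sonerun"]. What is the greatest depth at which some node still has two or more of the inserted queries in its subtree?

Look for the deepest trie node that still has at least two words in its subtree.
"soneroroven" and "sonerun" agree on "soner" (5 characters) before diverging; nothing deeper is shared.
Longest shared-prefix length: 5

5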